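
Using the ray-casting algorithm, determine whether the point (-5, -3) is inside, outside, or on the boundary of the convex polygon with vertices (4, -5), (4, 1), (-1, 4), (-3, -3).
The point (-5, -3) lies strictly outside the polygon

Cast a horizontal ray to the right from the query point and count how many polygon edges it crosses (each edge strictly once or zero times, handled with the usual half-open convention). 
Parity of crossings → even ⇒ outside.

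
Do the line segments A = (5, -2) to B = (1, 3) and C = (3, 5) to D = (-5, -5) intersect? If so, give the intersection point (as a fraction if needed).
Yes; intersection at (6/5, 11/4) (t = 19/20 on AB, s = 9/40 on CD)

Parametrize AB as A + t(B − A) = (5 + -4 t, -2 + 5 t) and CD as C + s(D − C) = (3 + -8 s, 5 + -10 s). Solve the linear system for (t, s). Determinant = -80 ≠ 0, so a unique intersection of the containing lines exists. Solution: t = 19/20, s = 9/40 — both in [0, 1], so the segments cross. Intersection point: (6/5, 11/4).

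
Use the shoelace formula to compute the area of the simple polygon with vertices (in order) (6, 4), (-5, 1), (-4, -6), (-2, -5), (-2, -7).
Area = 53

Shoelace formula: Area = (1/2) |Σ_i (x_i · y_{i+1} − x_{i+1} · y_i)| (indices mod n). Compute each cross term:
  (6)(1) − (-5)(4) = 26
  (-5)(-6) − (-4)(1) = 34
  (-4)(-5) − (-2)(-6) = 8
  (-2)(-7) − (-2)(-5) = 4
  (-2)(4) − (6)(-7) = 34
Sum = 106, so (signed) Area = 106/2 = 53, |Area| = 53.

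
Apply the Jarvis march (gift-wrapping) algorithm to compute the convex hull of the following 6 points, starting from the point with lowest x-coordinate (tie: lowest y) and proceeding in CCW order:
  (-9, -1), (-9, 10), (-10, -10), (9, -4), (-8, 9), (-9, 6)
Hull (CCW) = [(-10, -10), (9, -4), (-9, 10)]

Jarvis march: at each step, from the current hull vertex p, select the next vertex q as the point such that every other point lies strictly to the left of (or on) the directed line p → q. (Equivalently: for every other point r, the cross product (q − p) × (r − p) ≥ 0.)
Starting point (lowest x, tie lowest y): (-10, -10). Wrap until returning to start. Resulting hull: (-10, -10), (9, -4), (-9, 10).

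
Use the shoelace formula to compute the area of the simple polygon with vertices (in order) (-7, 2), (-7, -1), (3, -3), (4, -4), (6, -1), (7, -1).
Area = 73/2

Shoelace formula: Area = (1/2) |Σ_i (x_i · y_{i+1} − x_{i+1} · y_i)| (indices mod n). Compute each cross term:
  (-7)(-1) − (-7)(2) = 21
  (-7)(-3) − (3)(-1) = 24
  (3)(-4) − (4)(-3) = 0
  (4)(-1) − (6)(-4) = 20
  (6)(-1) − (7)(-1) = 1
  (7)(2) − (-7)(-1) = 7
Sum = 73, so (signed) Area = 73/2 = 73/2, |Area| = 73/2.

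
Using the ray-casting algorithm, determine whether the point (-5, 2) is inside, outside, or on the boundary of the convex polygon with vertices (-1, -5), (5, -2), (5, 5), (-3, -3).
The point (-5, 2) lies strictly outside the polygon

Cast a horizontal ray to the right from the query point and count how many polygon edges it crosses (each edge strictly once or zero times, handled with the usual half-open convention). 
Parity of crossings → even ⇒ outside.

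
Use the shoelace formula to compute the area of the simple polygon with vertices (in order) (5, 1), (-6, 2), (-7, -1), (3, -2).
Area = 33

Shoelace formula: Area = (1/2) |Σ_i (x_i · y_{i+1} − x_{i+1} · y_i)| (indices mod n). Compute each cross term:
  (5)(2) − (-6)(1) = 16
  (-6)(-1) − (-7)(2) = 20
  (-7)(-2) − (3)(-1) = 17
  (3)(1) − (5)(-2) = 13
Sum = 66, so (signed) Area = 66/2 = 33, |Area| = 33.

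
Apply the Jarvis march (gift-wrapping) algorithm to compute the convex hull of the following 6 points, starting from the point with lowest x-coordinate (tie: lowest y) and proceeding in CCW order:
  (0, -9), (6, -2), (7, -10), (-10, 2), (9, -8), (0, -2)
Hull (CCW) = [(-10, 2), (0, -9), (7, -10), (9, -8), (6, -2)]

Jarvis march: at each step, from the current hull vertex p, select the next vertex q as the point such that every other point lies strictly to the left of (or on) the directed line p → q. (Equivalently: for every other point r, the cross product (q − p) × (r − p) ≥ 0.)
Starting point (lowest x, tie lowest y): (-10, 2). Wrap until returning to start. Resulting hull: (-10, 2), (0, -9), (7, -10), (9, -8), (6, -2).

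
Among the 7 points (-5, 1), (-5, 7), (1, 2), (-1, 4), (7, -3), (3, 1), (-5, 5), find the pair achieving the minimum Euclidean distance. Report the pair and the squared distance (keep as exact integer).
Pair = ((-5, 7), (-5, 5)); squared distance = 4

Compute all C(7, 2) = 21 pairwise squared distances (x_i − x_j)² + (y_i − y_j)². The minimum is 4, attained by the pair ((-5, 7), (-5, 5)).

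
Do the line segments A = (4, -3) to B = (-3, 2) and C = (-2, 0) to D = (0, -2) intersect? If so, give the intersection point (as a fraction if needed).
No (intersection of containing lines falls outside at least one segment)

Parametrize and solve: t = 3/2, s = -9/4. At least one of these is outside [0, 1], so the segments do not intersect.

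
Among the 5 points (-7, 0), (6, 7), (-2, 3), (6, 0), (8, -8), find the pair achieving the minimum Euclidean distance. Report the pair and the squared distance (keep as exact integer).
Pair = ((-7, 0), (-2, 3)); squared distance = 34

Compute all C(5, 2) = 10 pairwise squared distances (x_i − x_j)² + (y_i − y_j)². The minimum is 34, attained by the pair ((-7, 0), (-2, 3)).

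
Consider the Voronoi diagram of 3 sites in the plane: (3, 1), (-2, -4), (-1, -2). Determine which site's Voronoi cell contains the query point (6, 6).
Nearest site = (3, 1)

The Voronoi cell of site s contains exactly those query points closer to s than to any other site. Compute squared distances from q = (6, 6) to each site:
  (3 − 6)² + (1 − 6)² = 34
  (-1 − 6)² + (-2 − 6)² = 113
  (-2 − 6)² + (-4 − 6)² = 164
Minimum is attained by (3, 1), so q lies in its Voronoi cell.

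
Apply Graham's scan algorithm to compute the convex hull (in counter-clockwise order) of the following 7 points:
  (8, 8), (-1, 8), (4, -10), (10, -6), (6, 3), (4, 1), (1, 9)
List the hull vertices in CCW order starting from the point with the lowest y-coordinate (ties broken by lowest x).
Hull (CCW) = [(4, -10), (10, -6), (8, 8), (1, 9), (-1, 8)]

Graham scan procedure:
  1. Find the pivot p₀ = point with lowest y (tie → lowest x): (4, -10).
  2. Sort the remaining points by polar angle around p₀.
  3. Walk through sorted points, maintaining a stack; pop the top while the last three entries make a non-left turn (cross product ≤ 0).
  4. Final stack is the convex hull in CCW order: (4, -10), (10, -6), (8, 8), (1, 9), (-1, 8).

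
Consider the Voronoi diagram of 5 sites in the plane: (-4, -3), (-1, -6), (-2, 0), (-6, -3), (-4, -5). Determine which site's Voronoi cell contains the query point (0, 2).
Nearest site = (-2, 0)

The Voronoi cell of site s contains exactly those query points closer to s than to any other site. Compute squared distances from q = (0, 2) to each site:
  (-2 − 0)² + (0 − 2)² = 8
  (-4 − 0)² + (-3 − 2)² = 41
  (-6 − 0)² + (-3 − 2)² = 61
  (-4 − 0)² + (-5 − 2)² = 65
  (-1 − 0)² + (-6 − 2)² = 65
Minimum is attained by (-2, 0), so q lies in its Voronoi cell.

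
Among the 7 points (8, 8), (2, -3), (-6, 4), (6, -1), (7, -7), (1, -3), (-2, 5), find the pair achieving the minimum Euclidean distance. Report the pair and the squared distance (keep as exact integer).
Pair = ((2, -3), (1, -3)); squared distance = 1

Compute all C(7, 2) = 21 pairwise squared distances (x_i − x_j)² + (y_i − y_j)². The minimum is 1, attained by the pair ((2, -3), (1, -3)).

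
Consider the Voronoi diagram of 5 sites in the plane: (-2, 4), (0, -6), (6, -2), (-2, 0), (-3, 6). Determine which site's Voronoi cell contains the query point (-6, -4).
Nearest site = (-2, 0)

The Voronoi cell of site s contains exactly those query points closer to s than to any other site. Compute squared distances from q = (-6, -4) to each site:
  (-2 − -6)² + (0 − -4)² = 32
  (0 − -6)² + (-6 − -4)² = 40
  (-2 − -6)² + (4 − -4)² = 80
  (-3 − -6)² + (6 − -4)² = 109
  (6 − -6)² + (-2 − -4)² = 148
Minimum is attained by (-2, 0), so q lies in its Voronoi cell.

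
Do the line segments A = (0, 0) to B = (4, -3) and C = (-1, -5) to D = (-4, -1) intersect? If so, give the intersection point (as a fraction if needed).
No (intersection of containing lines falls outside at least one segment)

Parametrize and solve: t = -19/7, s = 23/7. At least one of these is outside [0, 1], so the segments do not intersect.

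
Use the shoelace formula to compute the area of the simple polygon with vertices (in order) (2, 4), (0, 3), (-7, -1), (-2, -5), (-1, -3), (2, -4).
Area = 87/2

Shoelace formula: Area = (1/2) |Σ_i (x_i · y_{i+1} − x_{i+1} · y_i)| (indices mod n). Compute each cross term:
  (2)(3) − (0)(4) = 6
  (0)(-1) − (-7)(3) = 21
  (-7)(-5) − (-2)(-1) = 33
  (-2)(-3) − (-1)(-5) = 1
  (-1)(-4) − (2)(-3) = 10
  (2)(4) − (2)(-4) = 16
Sum = 87, so (signed) Area = 87/2 = 87/2, |Area| = 87/2.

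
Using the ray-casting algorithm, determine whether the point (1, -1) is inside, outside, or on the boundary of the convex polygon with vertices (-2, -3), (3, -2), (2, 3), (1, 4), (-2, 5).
The point (1, -1) lies strictly inside the polygon

Cast a horizontal ray to the right from the query point and count how many polygon edges it crosses (each edge strictly once or zero times, handled with the usual half-open convention). 
Parity of crossings → odd ⇒ inside.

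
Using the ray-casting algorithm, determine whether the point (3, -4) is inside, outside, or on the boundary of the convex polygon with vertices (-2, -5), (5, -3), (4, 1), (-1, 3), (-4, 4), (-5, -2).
The point (3, -4) lies strictly outside the polygon

Cast a horizontal ray to the right from the query point and count how many polygon edges it crosses (each edge strictly once or zero times, handled with the usual half-open convention). 
Parity of crossings → even ⇒ outside.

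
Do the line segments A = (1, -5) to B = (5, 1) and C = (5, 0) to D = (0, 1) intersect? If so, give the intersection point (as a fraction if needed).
Yes; intersection at (75/17, 2/17) (t = 29/34 on AB, s = 2/17 on CD)

Parametrize AB as A + t(B − A) = (1 + 4 t, -5 + 6 t) and CD as C + s(D − C) = (5 + -5 s, 0 + 1 s). Solve the linear system for (t, s). Determinant = -34 ≠ 0, so a unique intersection of the containing lines exists. Solution: t = 29/34, s = 2/17 — both in [0, 1], so the segments cross. Intersection point: (75/17, 2/17).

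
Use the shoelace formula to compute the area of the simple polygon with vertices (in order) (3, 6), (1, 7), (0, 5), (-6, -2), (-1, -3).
Area = 69/2

Shoelace formula: Area = (1/2) |Σ_i (x_i · y_{i+1} − x_{i+1} · y_i)| (indices mod n). Compute each cross term:
  (3)(7) − (1)(6) = 15
  (1)(5) − (0)(7) = 5
  (0)(-2) − (-6)(5) = 30
  (-6)(-3) − (-1)(-2) = 16
  (-1)(6) − (3)(-3) = 3
Sum = 69, so (signed) Area = 69/2 = 69/2, |Area| = 69/2.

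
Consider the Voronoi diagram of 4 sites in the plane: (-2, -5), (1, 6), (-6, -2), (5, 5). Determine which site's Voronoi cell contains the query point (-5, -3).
Nearest site = (-6, -2)

The Voronoi cell of site s contains exactly those query points closer to s than to any other site. Compute squared distances from q = (-5, -3) to each site:
  (-6 − -5)² + (-2 − -3)² = 2
  (-2 − -5)² + (-5 − -3)² = 13
  (1 − -5)² + (6 − -3)² = 117
  (5 − -5)² + (5 − -3)² = 164
Minimum is attained by (-6, -2), so q lies in its Voronoi cell.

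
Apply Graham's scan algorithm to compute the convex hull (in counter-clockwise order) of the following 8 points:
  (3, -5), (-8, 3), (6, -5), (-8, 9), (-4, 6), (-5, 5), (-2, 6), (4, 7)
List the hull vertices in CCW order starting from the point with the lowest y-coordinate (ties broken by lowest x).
Hull (CCW) = [(3, -5), (6, -5), (4, 7), (-8, 9), (-8, 3)]

Graham scan procedure:
  1. Find the pivot p₀ = point with lowest y (tie → lowest x): (3, -5).
  2. Sort the remaining points by polar angle around p₀.
  3. Walk through sorted points, maintaining a stack; pop the top while the last three entries make a non-left turn (cross product ≤ 0).
  4. Final stack is the convex hull in CCW order: (3, -5), (6, -5), (4, 7), (-8, 9), (-8, 3).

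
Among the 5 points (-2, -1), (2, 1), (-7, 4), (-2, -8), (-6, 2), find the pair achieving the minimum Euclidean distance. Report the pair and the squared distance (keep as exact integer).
Pair = ((-7, 4), (-6, 2)); squared distance = 5

Compute all C(5, 2) = 10 pairwise squared distances (x_i − x_j)² + (y_i − y_j)². The minimum is 5, attained by the pair ((-7, 4), (-6, 2)).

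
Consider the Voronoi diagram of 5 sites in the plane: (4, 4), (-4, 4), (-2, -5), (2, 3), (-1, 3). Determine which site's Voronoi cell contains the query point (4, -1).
Nearest site = (2, 3)

The Voronoi cell of site s contains exactly those query points closer to s than to any other site. Compute squared distances from q = (4, -1) to each site:
  (2 − 4)² + (3 − -1)² = 20
  (4 − 4)² + (4 − -1)² = 25
  (-1 − 4)² + (3 − -1)² = 41
  (-2 − 4)² + (-5 − -1)² = 52
  (-4 − 4)² + (4 − -1)² = 89
Minimum is attained by (2, 3), so q lies in its Voronoi cell.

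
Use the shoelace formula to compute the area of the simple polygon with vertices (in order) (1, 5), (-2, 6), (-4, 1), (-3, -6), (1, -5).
Area = 48

Shoelace formula: Area = (1/2) |Σ_i (x_i · y_{i+1} − x_{i+1} · y_i)| (indices mod n). Compute each cross term:
  (1)(6) − (-2)(5) = 16
  (-2)(1) − (-4)(6) = 22
  (-4)(-6) − (-3)(1) = 27
  (-3)(-5) − (1)(-6) = 21
  (1)(5) − (1)(-5) = 10
Sum = 96, so (signed) Area = 96/2 = 48, |Area| = 48.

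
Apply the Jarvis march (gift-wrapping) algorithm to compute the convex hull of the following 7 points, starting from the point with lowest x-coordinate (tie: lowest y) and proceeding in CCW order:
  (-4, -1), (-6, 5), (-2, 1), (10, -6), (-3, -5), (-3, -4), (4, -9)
Hull (CCW) = [(-6, 5), (-3, -5), (4, -9), (10, -6)]

Jarvis march: at each step, from the current hull vertex p, select the next vertex q as the point such that every other point lies strictly to the left of (or on) the directed line p → q. (Equivalently: for every other point r, the cross product (q − p) × (r − p) ≥ 0.)
Starting point (lowest x, tie lowest y): (-6, 5). Wrap until returning to start. Resulting hull: (-6, 5), (-3, -5), (4, -9), (10, -6).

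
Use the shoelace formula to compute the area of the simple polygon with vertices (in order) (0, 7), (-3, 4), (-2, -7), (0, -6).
Area = 31

Shoelace formula: Area = (1/2) |Σ_i (x_i · y_{i+1} − x_{i+1} · y_i)| (indices mod n). Compute each cross term:
  (0)(4) − (-3)(7) = 21
  (-3)(-7) − (-2)(4) = 29
  (-2)(-6) − (0)(-7) = 12
  (0)(7) − (0)(-6) = 0
Sum = 62, so (signed) Area = 62/2 = 31, |Area| = 31.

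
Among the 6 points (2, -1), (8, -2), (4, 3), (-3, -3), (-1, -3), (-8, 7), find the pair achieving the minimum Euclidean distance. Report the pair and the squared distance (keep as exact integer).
Pair = ((-3, -3), (-1, -3)); squared distance = 4

Compute all C(6, 2) = 15 pairwise squared distances (x_i − x_j)² + (y_i − y_j)². The minimum is 4, attained by the pair ((-3, -3), (-1, -3)).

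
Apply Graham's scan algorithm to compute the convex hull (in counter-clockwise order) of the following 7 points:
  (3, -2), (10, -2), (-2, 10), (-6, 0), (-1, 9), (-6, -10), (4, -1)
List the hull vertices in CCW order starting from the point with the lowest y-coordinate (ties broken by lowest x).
Hull (CCW) = [(-6, -10), (10, -2), (-2, 10), (-6, 0)]

Graham scan procedure:
  1. Find the pivot p₀ = point with lowest y (tie → lowest x): (-6, -10).
  2. Sort the remaining points by polar angle around p₀.
  3. Walk through sorted points, maintaining a stack; pop the top while the last three entries make a non-left turn (cross product ≤ 0).
  4. Final stack is the convex hull in CCW order: (-6, -10), (10, -2), (-2, 10), (-6, 0).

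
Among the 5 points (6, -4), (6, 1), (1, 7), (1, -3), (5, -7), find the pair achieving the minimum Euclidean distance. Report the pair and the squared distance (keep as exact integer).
Pair = ((6, -4), (5, -7)); squared distance = 10

Compute all C(5, 2) = 10 pairwise squared distances (x_i − x_j)² + (y_i − y_j)². The minimum is 10, attained by the pair ((6, -4), (5, -7)).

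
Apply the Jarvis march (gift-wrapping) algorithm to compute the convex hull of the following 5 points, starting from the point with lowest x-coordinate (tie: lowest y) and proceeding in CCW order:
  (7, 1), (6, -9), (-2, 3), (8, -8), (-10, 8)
Hull (CCW) = [(-10, 8), (6, -9), (8, -8), (7, 1)]

Jarvis march: at each step, from the current hull vertex p, select the next vertex q as the point such that every other point lies strictly to the left of (or on) the directed line p → q. (Equivalently: for every other point r, the cross product (q − p) × (r − p) ≥ 0.)
Starting point (lowest x, tie lowest y): (-10, 8). Wrap until returning to start. Resulting hull: (-10, 8), (6, -9), (8, -8), (7, 1).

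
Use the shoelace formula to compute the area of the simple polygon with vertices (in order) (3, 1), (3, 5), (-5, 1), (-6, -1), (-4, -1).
Area = 26

Shoelace formula: Area = (1/2) |Σ_i (x_i · y_{i+1} − x_{i+1} · y_i)| (indices mod n). Compute each cross term:
  (3)(5) − (3)(1) = 12
  (3)(1) − (-5)(5) = 28
  (-5)(-1) − (-6)(1) = 11
  (-6)(-1) − (-4)(-1) = 2
  (-4)(1) − (3)(-1) = -1
Sum = 52, so (signed) Area = 52/2 = 26, |Area| = 26.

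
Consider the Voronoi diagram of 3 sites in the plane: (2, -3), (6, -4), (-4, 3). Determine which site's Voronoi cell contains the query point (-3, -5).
Nearest site = (2, -3)

The Voronoi cell of site s contains exactly those query points closer to s than to any other site. Compute squared distances from q = (-3, -5) to each site:
  (2 − -3)² + (-3 − -5)² = 29
  (-4 − -3)² + (3 − -5)² = 65
  (6 − -3)² + (-4 − -5)² = 82
Minimum is attained by (2, -3), so q lies in its Voronoi cell.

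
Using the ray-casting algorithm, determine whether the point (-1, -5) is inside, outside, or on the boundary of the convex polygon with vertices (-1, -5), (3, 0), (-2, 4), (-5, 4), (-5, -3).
The point (-1, -5) lies on the polygon boundary

Boundary check: the query satisfies the collinearity and bounding-box conditions for some polygon edge, so it lies exactly on the boundary.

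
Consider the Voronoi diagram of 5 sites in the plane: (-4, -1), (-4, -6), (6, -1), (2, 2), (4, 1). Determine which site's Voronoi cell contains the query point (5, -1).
Nearest site = (6, -1)

The Voronoi cell of site s contains exactly those query points closer to s than to any other site. Compute squared distances from q = (5, -1) to each site:
  (6 − 5)² + (-1 − -1)² = 1
  (4 − 5)² + (1 − -1)² = 5
  (2 − 5)² + (2 − -1)² = 18
  (-4 − 5)² + (-1 − -1)² = 81
  (-4 − 5)² + (-6 − -1)² = 106
Minimum is attained by (6, -1), so q lies in its Voronoi cell.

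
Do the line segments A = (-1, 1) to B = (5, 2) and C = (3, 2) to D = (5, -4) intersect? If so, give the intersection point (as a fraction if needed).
Yes; intersection at (59/19, 32/19) (t = 13/19 on AB, s = 1/19 on CD)

Parametrize AB as A + t(B − A) = (-1 + 6 t, 1 + 1 t) and CD as C + s(D − C) = (3 + 2 s, 2 + -6 s). Solve the linear system for (t, s). Determinant = 38 ≠ 0, so a unique intersection of the containing lines exists. Solution: t = 13/19, s = 1/19 — both in [0, 1], so the segments cross. Intersection point: (59/19, 32/19).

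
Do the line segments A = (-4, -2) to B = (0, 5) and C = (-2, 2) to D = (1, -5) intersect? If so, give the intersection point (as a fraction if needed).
Yes; intersection at (-92/49, 12/7) (t = 26/49 on AB, s = 2/49 on CD)

Parametrize AB as A + t(B − A) = (-4 + 4 t, -2 + 7 t) and CD as C + s(D − C) = (-2 + 3 s, 2 + -7 s). Solve the linear system for (t, s). Determinant = 49 ≠ 0, so a unique intersection of the containing lines exists. Solution: t = 26/49, s = 2/49 — both in [0, 1], so the segments cross. Intersection point: (-92/49, 12/7).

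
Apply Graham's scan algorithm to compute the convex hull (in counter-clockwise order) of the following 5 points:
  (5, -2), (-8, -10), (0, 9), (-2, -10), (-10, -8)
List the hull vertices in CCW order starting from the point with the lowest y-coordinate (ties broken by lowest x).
Hull (CCW) = [(-8, -10), (-2, -10), (5, -2), (0, 9), (-10, -8)]

Graham scan procedure:
  1. Find the pivot p₀ = point with lowest y (tie → lowest x): (-8, -10).
  2. Sort the remaining points by polar angle around p₀.
  3. Walk through sorted points, maintaining a stack; pop the top while the last three entries make a non-left turn (cross product ≤ 0).
  4. Final stack is the convex hull in CCW order: (-8, -10), (-2, -10), (5, -2), (0, 9), (-10, -8).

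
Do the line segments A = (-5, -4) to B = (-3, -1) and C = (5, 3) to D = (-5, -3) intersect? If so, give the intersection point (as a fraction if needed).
Yes; intersection at (-35/9, -7/3) (t = 5/9 on AB, s = 8/9 on CD)

Parametrize AB as A + t(B − A) = (-5 + 2 t, -4 + 3 t) and CD as C + s(D − C) = (5 + -10 s, 3 + -6 s). Solve the linear system for (t, s). Determinant = -18 ≠ 0, so a unique intersection of the containing lines exists. Solution: t = 5/9, s = 8/9 — both in [0, 1], so the segments cross. Intersection point: (-35/9, -7/3).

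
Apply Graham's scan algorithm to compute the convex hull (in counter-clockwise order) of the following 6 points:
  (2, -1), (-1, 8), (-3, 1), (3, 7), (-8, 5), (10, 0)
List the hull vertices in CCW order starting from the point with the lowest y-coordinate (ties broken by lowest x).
Hull (CCW) = [(2, -1), (10, 0), (3, 7), (-1, 8), (-8, 5), (-3, 1)]

Graham scan procedure:
  1. Find the pivot p₀ = point with lowest y (tie → lowest x): (2, -1).
  2. Sort the remaining points by polar angle around p₀.
  3. Walk through sorted points, maintaining a stack; pop the top while the last three entries make a non-left turn (cross product ≤ 0).
  4. Final stack is the convex hull in CCW order: (2, -1), (10, 0), (3, 7), (-1, 8), (-8, 5), (-3, 1).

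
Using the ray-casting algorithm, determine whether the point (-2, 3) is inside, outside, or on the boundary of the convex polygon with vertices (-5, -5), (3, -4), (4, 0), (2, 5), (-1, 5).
The point (-2, 3) lies strictly outside the polygon

Cast a horizontal ray to the right from the query point and count how many polygon edges it crosses (each edge strictly once or zero times, handled with the usual half-open convention). 
Parity of crossings → even ⇒ outside.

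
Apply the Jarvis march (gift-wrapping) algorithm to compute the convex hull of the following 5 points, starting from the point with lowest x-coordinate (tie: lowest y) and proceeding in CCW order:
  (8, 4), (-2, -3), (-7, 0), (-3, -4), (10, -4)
Hull (CCW) = [(-7, 0), (-3, -4), (10, -4), (8, 4)]

Jarvis march: at each step, from the current hull vertex p, select the next vertex q as the point such that every other point lies strictly to the left of (or on) the directed line p → q. (Equivalently: for every other point r, the cross product (q − p) × (r − p) ≥ 0.)
Starting point (lowest x, tie lowest y): (-7, 0). Wrap until returning to start. Resulting hull: (-7, 0), (-3, -4), (10, -4), (8, 4).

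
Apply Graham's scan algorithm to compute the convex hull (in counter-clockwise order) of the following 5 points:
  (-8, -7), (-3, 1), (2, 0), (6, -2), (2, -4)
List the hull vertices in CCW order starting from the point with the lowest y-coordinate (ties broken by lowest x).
Hull (CCW) = [(-8, -7), (2, -4), (6, -2), (2, 0), (-3, 1)]

Graham scan procedure:
  1. Find the pivot p₀ = point with lowest y (tie → lowest x): (-8, -7).
  2. Sort the remaining points by polar angle around p₀.
  3. Walk through sorted points, maintaining a stack; pop the top while the last three entries make a non-left turn (cross product ≤ 0).
  4. Final stack is the convex hull in CCW order: (-8, -7), (2, -4), (6, -2), (2, 0), (-3, 1).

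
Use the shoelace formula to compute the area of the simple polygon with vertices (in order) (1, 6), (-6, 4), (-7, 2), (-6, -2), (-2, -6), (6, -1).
Area = 189/2

Shoelace formula: Area = (1/2) |Σ_i (x_i · y_{i+1} − x_{i+1} · y_i)| (indices mod n). Compute each cross term:
  (1)(4) − (-6)(6) = 40
  (-6)(2) − (-7)(4) = 16
  (-7)(-2) − (-6)(2) = 26
  (-6)(-6) − (-2)(-2) = 32
  (-2)(-1) − (6)(-6) = 38
  (6)(6) − (1)(-1) = 37
Sum = 189, so (signed) Area = 189/2 = 189/2, |Area| = 189/2.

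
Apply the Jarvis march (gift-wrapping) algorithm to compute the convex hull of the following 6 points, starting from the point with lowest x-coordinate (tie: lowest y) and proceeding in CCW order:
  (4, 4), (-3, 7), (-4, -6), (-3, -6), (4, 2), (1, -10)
Hull (CCW) = [(-4, -6), (1, -10), (4, 2), (4, 4), (-3, 7)]

Jarvis march: at each step, from the current hull vertex p, select the next vertex q as the point such that every other point lies strictly to the left of (or on) the directed line p → q. (Equivalently: for every other point r, the cross product (q − p) × (r − p) ≥ 0.)
Starting point (lowest x, tie lowest y): (-4, -6). Wrap until returning to start. Resulting hull: (-4, -6), (1, -10), (4, 2), (4, 4), (-3, 7).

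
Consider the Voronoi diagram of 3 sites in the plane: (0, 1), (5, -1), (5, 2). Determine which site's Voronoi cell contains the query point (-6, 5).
Nearest site = (0, 1)

The Voronoi cell of site s contains exactly those query points closer to s than to any other site. Compute squared distances from q = (-6, 5) to each site:
  (0 − -6)² + (1 − 5)² = 52
  (5 − -6)² + (2 − 5)² = 130
  (5 − -6)² + (-1 − 5)² = 157
Minimum is attained by (0, 1), so q lies in its Voronoi cell.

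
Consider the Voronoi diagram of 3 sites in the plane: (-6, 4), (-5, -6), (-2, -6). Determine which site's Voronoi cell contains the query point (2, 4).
Nearest site = (-6, 4)

The Voronoi cell of site s contains exactly those query points closer to s than to any other site. Compute squared distances from q = (2, 4) to each site:
  (-6 − 2)² + (4 − 4)² = 64
  (-2 − 2)² + (-6 − 4)² = 116
  (-5 − 2)² + (-6 − 4)² = 149
Minimum is attained by (-6, 4), so q lies in its Voronoi cell.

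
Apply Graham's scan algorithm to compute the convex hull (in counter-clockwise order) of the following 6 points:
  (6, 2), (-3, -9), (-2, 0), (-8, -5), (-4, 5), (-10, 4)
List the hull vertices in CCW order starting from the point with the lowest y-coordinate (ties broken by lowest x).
Hull (CCW) = [(-3, -9), (6, 2), (-4, 5), (-10, 4), (-8, -5)]

Graham scan procedure:
  1. Find the pivot p₀ = point with lowest y (tie → lowest x): (-3, -9).
  2. Sort the remaining points by polar angle around p₀.
  3. Walk through sorted points, maintaining a stack; pop the top while the last three entries make a non-left turn (cross product ≤ 0).
  4. Final stack is the convex hull in CCW order: (-3, -9), (6, 2), (-4, 5), (-10, 4), (-8, -5).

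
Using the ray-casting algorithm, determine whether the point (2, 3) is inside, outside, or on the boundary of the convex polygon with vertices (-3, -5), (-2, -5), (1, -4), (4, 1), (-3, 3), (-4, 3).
The point (2, 3) lies strictly outside the polygon

Cast a horizontal ray to the right from the query point and count how many polygon edges it crosses (each edge strictly once or zero times, handled with the usual half-open convention). 
Parity of crossings → even ⇒ outside.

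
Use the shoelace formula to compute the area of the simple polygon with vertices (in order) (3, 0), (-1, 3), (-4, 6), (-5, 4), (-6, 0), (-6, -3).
Area = 40

Shoelace formula: Area = (1/2) |Σ_i (x_i · y_{i+1} − x_{i+1} · y_i)| (indices mod n). Compute each cross term:
  (3)(3) − (-1)(0) = 9
  (-1)(6) − (-4)(3) = 6
  (-4)(4) − (-5)(6) = 14
  (-5)(0) − (-6)(4) = 24
  (-6)(-3) − (-6)(0) = 18
  (-6)(0) − (3)(-3) = 9
Sum = 80, so (signed) Area = 80/2 = 40, |Area| = 40.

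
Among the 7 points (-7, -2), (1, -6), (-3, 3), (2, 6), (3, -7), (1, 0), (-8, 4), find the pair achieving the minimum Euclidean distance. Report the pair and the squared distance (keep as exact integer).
Pair = ((1, -6), (3, -7)); squared distance = 5

Compute all C(7, 2) = 21 pairwise squared distances (x_i − x_j)² + (y_i − y_j)². The minimum is 5, attained by the pair ((1, -6), (3, -7)).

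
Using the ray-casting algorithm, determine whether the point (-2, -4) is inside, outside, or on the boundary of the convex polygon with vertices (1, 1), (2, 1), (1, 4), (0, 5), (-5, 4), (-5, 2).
The point (-2, -4) lies strictly outside the polygon

Cast a horizontal ray to the right from the query point and count how many polygon edges it crosses (each edge strictly once or zero times, handled with the usual half-open convention). 
Parity of crossings → even ⇒ outside.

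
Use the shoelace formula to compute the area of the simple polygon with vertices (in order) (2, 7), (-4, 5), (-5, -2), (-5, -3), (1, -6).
Area = 64

Shoelace formula: Area = (1/2) |Σ_i (x_i · y_{i+1} − x_{i+1} · y_i)| (indices mod n). Compute each cross term:
  (2)(5) − (-4)(7) = 38
  (-4)(-2) − (-5)(5) = 33
  (-5)(-3) − (-5)(-2) = 5
  (-5)(-6) − (1)(-3) = 33
  (1)(7) − (2)(-6) = 19
Sum = 128, so (signed) Area = 128/2 = 64, |Area| = 64.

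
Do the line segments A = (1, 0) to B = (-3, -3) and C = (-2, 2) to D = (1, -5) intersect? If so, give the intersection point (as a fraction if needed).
Yes; intersection at (-23/37, -45/37) (t = 15/37 on AB, s = 17/37 on CD)

Parametrize AB as A + t(B − A) = (1 + -4 t, 0 + -3 t) and CD as C + s(D − C) = (-2 + 3 s, 2 + -7 s). Solve the linear system for (t, s). Determinant = -37 ≠ 0, so a unique intersection of the containing lines exists. Solution: t = 15/37, s = 17/37 — both in [0, 1], so the segments cross. Intersection point: (-23/37, -45/37).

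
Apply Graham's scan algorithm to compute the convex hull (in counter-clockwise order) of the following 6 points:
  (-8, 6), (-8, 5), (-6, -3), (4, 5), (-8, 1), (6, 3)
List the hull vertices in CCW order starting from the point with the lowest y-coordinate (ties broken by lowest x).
Hull (CCW) = [(-6, -3), (6, 3), (4, 5), (-8, 6), (-8, 1)]

Graham scan procedure:
  1. Find the pivot p₀ = point with lowest y (tie → lowest x): (-6, -3).
  2. Sort the remaining points by polar angle around p₀.
  3. Walk through sorted points, maintaining a stack; pop the top while the last three entries make a non-left turn (cross product ≤ 0).
  4. Final stack is the convex hull in CCW order: (-6, -3), (6, 3), (4, 5), (-8, 6), (-8, 1).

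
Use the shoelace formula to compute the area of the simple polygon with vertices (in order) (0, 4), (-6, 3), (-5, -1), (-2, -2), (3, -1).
Area = 73/2

Shoelace formula: Area = (1/2) |Σ_i (x_i · y_{i+1} − x_{i+1} · y_i)| (indices mod n). Compute each cross term:
  (0)(3) − (-6)(4) = 24
  (-6)(-1) − (-5)(3) = 21
  (-5)(-2) − (-2)(-1) = 8
  (-2)(-1) − (3)(-2) = 8
  (3)(4) − (0)(-1) = 12
Sum = 73, so (signed) Area = 73/2 = 73/2, |Area| = 73/2.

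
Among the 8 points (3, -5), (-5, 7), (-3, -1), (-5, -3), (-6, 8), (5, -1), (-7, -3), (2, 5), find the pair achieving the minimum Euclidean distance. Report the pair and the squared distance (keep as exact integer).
Pair = ((-5, 7), (-6, 8)); squared distance = 2

Compute all C(8, 2) = 28 pairwise squared distances (x_i − x_j)² + (y_i − y_j)². The minimum is 2, attained by the pair ((-5, 7), (-6, 8)).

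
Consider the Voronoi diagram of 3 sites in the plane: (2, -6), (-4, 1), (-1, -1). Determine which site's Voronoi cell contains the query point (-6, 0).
Nearest site = (-4, 1)

The Voronoi cell of site s contains exactly those query points closer to s than to any other site. Compute squared distances from q = (-6, 0) to each site:
  (-4 − -6)² + (1 − 0)² = 5
  (-1 − -6)² + (-1 − 0)² = 26
  (2 − -6)² + (-6 − 0)² = 100
Minimum is attained by (-4, 1), so q lies in its Voronoi cell.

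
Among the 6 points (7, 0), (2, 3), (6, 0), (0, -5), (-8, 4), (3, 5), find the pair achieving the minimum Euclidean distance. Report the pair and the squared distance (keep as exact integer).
Pair = ((7, 0), (6, 0)); squared distance = 1

Compute all C(6, 2) = 15 pairwise squared distances (x_i − x_j)² + (y_i − y_j)². The minimum is 1, attained by the pair ((7, 0), (6, 0)).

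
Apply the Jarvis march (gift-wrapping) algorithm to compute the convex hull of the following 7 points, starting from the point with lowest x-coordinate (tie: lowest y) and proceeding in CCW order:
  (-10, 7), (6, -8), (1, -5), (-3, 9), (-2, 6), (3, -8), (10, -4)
Hull (CCW) = [(-10, 7), (3, -8), (6, -8), (10, -4), (-3, 9)]

Jarvis march: at each step, from the current hull vertex p, select the next vertex q as the point such that every other point lies strictly to the left of (or on) the directed line p → q. (Equivalently: for every other point r, the cross product (q − p) × (r − p) ≥ 0.)
Starting point (lowest x, tie lowest y): (-10, 7). Wrap until returning to start. Resulting hull: (-10, 7), (3, -8), (6, -8), (10, -4), (-3, 9).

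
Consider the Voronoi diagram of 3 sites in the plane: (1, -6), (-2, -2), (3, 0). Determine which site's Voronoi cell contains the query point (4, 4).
Nearest site = (3, 0)

The Voronoi cell of site s contains exactly those query points closer to s than to any other site. Compute squared distances from q = (4, 4) to each site:
  (3 − 4)² + (0 − 4)² = 17
  (-2 − 4)² + (-2 − 4)² = 72
  (1 − 4)² + (-6 − 4)² = 109
Minimum is attained by (3, 0), so q lies in its Voronoi cell.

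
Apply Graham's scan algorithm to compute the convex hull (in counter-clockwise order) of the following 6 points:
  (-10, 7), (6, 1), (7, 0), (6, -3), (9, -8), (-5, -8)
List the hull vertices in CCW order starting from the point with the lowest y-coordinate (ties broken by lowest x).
Hull (CCW) = [(-5, -8), (9, -8), (7, 0), (6, 1), (-10, 7)]

Graham scan procedure:
  1. Find the pivot p₀ = point with lowest y (tie → lowest x): (-5, -8).
  2. Sort the remaining points by polar angle around p₀.
  3. Walk through sorted points, maintaining a stack; pop the top while the last three entries make a non-left turn (cross product ≤ 0).
  4. Final stack is the convex hull in CCW order: (-5, -8), (9, -8), (7, 0), (6, 1), (-10, 7).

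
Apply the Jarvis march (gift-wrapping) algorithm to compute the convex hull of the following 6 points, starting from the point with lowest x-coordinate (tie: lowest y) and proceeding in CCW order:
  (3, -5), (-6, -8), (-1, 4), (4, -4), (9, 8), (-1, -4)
Hull (CCW) = [(-6, -8), (3, -5), (4, -4), (9, 8), (-1, 4)]

Jarvis march: at each step, from the current hull vertex p, select the next vertex q as the point such that every other point lies strictly to the left of (or on) the directed line p → q. (Equivalently: for every other point r, the cross product (q − p) × (r − p) ≥ 0.)
Starting point (lowest x, tie lowest y): (-6, -8). Wrap until returning to start. Resulting hull: (-6, -8), (3, -5), (4, -4), (9, 8), (-1, 4).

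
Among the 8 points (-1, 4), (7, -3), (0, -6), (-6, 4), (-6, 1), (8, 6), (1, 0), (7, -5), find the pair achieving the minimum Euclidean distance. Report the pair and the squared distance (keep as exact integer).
Pair = ((7, -3), (7, -5)); squared distance = 4

Compute all C(8, 2) = 28 pairwise squared distances (x_i − x_j)² + (y_i − y_j)². The minimum is 4, attained by the pair ((7, -3), (7, -5)).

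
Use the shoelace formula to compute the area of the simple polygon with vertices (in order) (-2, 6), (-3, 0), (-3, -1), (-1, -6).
Area = 10

Shoelace formula: Area = (1/2) |Σ_i (x_i · y_{i+1} − x_{i+1} · y_i)| (indices mod n). Compute each cross term:
  (-2)(0) − (-3)(6) = 18
  (-3)(-1) − (-3)(0) = 3
  (-3)(-6) − (-1)(-1) = 17
  (-1)(6) − (-2)(-6) = -18
Sum = 20, so (signed) Area = 20/2 = 10, |Area| = 10.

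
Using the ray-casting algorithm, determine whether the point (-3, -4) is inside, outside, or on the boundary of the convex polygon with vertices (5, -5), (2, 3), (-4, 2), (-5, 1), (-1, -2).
The point (-3, -4) lies strictly outside the polygon

Cast a horizontal ray to the right from the query point and count how many polygon edges it crosses (each edge strictly once or zero times, handled with the usual half-open convention). 
Parity of crossings → even ⇒ outside.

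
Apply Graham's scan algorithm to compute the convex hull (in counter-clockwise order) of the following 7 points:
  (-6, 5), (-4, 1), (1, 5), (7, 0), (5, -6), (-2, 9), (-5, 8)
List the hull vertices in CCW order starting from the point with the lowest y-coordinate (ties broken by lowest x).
Hull (CCW) = [(5, -6), (7, 0), (-2, 9), (-5, 8), (-6, 5), (-4, 1)]

Graham scan procedure:
  1. Find the pivot p₀ = point with lowest y (tie → lowest x): (5, -6).
  2. Sort the remaining points by polar angle around p₀.
  3. Walk through sorted points, maintaining a stack; pop the top while the last three entries make a non-left turn (cross product ≤ 0).
  4. Final stack is the convex hull in CCW order: (5, -6), (7, 0), (-2, 9), (-5, 8), (-6, 5), (-4, 1).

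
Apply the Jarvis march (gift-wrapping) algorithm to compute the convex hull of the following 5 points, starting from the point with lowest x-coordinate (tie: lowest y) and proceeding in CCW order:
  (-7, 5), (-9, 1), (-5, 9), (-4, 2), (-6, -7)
Hull (CCW) = [(-9, 1), (-6, -7), (-4, 2), (-5, 9)]

Jarvis march: at each step, from the current hull vertex p, select the next vertex q as the point such that every other point lies strictly to the left of (or on) the directed line p → q. (Equivalently: for every other point r, the cross product (q − p) × (r − p) ≥ 0.)
Starting point (lowest x, tie lowest y): (-9, 1). Wrap until returning to start. Resulting hull: (-9, 1), (-6, -7), (-4, 2), (-5, 9).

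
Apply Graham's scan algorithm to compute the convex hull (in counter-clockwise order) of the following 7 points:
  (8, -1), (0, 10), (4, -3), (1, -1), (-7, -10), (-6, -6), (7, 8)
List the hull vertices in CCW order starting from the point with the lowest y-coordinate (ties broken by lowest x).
Hull (CCW) = [(-7, -10), (8, -1), (7, 8), (0, 10), (-6, -6)]

Graham scan procedure:
  1. Find the pivot p₀ = point with lowest y (tie → lowest x): (-7, -10).
  2. Sort the remaining points by polar angle around p₀.
  3. Walk through sorted points, maintaining a stack; pop the top while the last three entries make a non-left turn (cross product ≤ 0).
  4. Final stack is the convex hull in CCW order: (-7, -10), (8, -1), (7, 8), (0, 10), (-6, -6).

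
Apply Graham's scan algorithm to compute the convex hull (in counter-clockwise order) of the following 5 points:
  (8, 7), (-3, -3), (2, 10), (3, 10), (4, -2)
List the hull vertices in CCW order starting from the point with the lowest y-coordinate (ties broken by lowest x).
Hull (CCW) = [(-3, -3), (4, -2), (8, 7), (3, 10), (2, 10)]

Graham scan procedure:
  1. Find the pivot p₀ = point with lowest y (tie → lowest x): (-3, -3).
  2. Sort the remaining points by polar angle around p₀.
  3. Walk through sorted points, maintaining a stack; pop the top while the last three entries make a non-left turn (cross product ≤ 0).
  4. Final stack is the convex hull in CCW order: (-3, -3), (4, -2), (8, 7), (3, 10), (2, 10).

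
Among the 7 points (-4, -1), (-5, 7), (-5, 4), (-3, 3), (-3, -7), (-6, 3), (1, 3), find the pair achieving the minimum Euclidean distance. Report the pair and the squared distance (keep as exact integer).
Pair = ((-5, 4), (-6, 3)); squared distance = 2

Compute all C(7, 2) = 21 pairwise squared distances (x_i − x_j)² + (y_i − y_j)². The minimum is 2, attained by the pair ((-5, 4), (-6, 3)).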